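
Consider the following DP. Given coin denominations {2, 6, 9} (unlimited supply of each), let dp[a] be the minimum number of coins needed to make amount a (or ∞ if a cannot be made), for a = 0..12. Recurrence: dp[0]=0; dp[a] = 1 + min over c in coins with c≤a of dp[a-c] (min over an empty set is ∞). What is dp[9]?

 a  0  1  2  3  4  5  6  7  8  9 10 11 12
dp  0  -  1  -  2  -  1  -  2  1  3  2  2
(- denotes ∞ / unreachable)

1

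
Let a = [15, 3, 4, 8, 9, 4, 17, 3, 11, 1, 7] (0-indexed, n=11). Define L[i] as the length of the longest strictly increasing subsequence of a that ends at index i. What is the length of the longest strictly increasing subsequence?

   i    0    1    2    3    4    5    6    7    8    9   10
a[i]   15    3    4    8    9    4   17    3   11    1    7
L[i]    1    1    2    3    4    2    5    1    5    1    3

5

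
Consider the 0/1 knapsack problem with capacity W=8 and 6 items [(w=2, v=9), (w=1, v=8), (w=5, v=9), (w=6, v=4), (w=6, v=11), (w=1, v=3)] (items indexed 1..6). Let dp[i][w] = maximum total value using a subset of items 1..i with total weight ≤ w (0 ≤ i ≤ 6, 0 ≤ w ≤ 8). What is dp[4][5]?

i\w   0   1   2   3   4   5   6   7   8
  0   0   0   0   0   0   0   0   0   0
  1   0   0   9   9   9   9   9   9   9
  2   0   8   9  17  17  17  17  17  17
  3   0   8   9  17  17  17  17  18  26
  4   0   8   9  17  17  17  17  18  26
  5   0   8   9  17  17  17  17  19  26
  6   0   8  11  17  20  20  20  20  26

17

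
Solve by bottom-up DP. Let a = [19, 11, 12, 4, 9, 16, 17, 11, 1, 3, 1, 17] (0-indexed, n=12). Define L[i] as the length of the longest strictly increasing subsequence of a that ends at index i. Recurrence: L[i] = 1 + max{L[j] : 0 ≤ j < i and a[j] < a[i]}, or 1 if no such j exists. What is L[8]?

   i    0    1    2    3    4    5    6    7    8    9   10   11
a[i]   19   11   12    4    9   16   17   11    1    3    1   17
L[i]    1    1    2    1    2    3    4    3    1    2    1    4

1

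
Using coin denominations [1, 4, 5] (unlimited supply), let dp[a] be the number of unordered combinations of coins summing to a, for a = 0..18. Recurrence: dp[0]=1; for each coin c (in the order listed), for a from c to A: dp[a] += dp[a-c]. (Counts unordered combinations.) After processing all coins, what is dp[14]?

after  coin     0     1     2     3     4     5     6     7     8     9    10    11    12    13    14    15    16    17    18
          1     1     1     1     1     1     1     1     1     1     1     1     1     1     1     1     1     1     1     1
          4     1     1     1     1     2     2     2     2     3     3     3     3     4     4     4     4     5     5     5
          5     1     1     1     1     2     3     3     3     4     5     6     6     7     8     9    10    11    12    13

9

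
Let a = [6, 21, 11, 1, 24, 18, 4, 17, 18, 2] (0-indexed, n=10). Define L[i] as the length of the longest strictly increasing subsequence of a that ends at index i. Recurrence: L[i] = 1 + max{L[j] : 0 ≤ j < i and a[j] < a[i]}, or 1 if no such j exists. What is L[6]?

2

   i    0    1    2    3    4    5    6    7    8    9
a[i]    6   21   11    1   24   18    4   17   18    2
L[i]    1    2    2    1    3    3    2    3    4    2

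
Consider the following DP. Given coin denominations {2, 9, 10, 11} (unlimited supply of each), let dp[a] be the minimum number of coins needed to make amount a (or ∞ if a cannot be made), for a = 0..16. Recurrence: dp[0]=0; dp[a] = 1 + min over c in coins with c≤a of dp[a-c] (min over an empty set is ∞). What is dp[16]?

4

 a  0  1  2  3  4  5  6  7  8  9 10 11 12 13 14 15 16
dp  0  -  1  -  2  -  3  -  4  1  1  1  2  2  3  3  4
(- denotes ∞ / unreachable)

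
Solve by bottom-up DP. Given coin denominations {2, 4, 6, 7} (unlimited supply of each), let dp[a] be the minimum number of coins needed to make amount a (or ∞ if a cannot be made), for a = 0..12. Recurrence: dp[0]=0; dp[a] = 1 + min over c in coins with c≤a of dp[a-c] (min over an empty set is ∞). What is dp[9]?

2

 a  0  1  2  3  4  5  6  7  8  9 10 11 12
dp  0  -  1  -  1  -  1  1  2  2  2  2  2
(- denotes ∞ / unreachable)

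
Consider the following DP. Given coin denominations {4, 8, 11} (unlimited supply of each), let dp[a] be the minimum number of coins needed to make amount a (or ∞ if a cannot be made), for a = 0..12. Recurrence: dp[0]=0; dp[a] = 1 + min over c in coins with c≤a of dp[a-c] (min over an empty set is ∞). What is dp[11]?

 a  0  1  2  3  4  5  6  7  8  9 10 11 12
dp  0  -  -  -  1  -  -  -  1  -  -  1  2
(- denotes ∞ / unreachable)

1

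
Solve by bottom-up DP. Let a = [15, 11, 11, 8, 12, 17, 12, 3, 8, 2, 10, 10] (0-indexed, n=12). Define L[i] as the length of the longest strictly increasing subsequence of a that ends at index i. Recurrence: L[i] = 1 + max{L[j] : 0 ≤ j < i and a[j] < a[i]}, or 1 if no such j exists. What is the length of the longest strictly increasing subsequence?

3

   i    0    1    2    3    4    5    6    7    8    9   10   11
a[i]   15   11   11    8   12   17   12    3    8    2   10   10
L[i]    1    1    1    1    2    3    2    1    2    1    3    3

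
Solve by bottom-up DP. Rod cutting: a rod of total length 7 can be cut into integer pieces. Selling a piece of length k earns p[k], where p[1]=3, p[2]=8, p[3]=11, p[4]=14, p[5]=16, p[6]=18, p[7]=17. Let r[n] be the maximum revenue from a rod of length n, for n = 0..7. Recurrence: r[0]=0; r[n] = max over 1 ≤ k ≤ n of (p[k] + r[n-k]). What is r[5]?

   n    0    1    2    3    4    5    6    7
r[n]    0    3    8   11   16   19   24   27

19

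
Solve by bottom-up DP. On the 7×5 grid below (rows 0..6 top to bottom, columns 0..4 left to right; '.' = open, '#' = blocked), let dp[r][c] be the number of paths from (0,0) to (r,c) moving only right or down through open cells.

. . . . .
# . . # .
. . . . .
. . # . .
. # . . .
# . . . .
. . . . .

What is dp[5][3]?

r\c   0   1   2   3   4
  0   1   1   1   1   1
  1   0   1   2   0   1
  2   0   1   3   3   4
  3   0   1   0   3   7
  4   0   0   0   3  10
  5   0   0   0   3  13
  6   0   0   0   3  16

3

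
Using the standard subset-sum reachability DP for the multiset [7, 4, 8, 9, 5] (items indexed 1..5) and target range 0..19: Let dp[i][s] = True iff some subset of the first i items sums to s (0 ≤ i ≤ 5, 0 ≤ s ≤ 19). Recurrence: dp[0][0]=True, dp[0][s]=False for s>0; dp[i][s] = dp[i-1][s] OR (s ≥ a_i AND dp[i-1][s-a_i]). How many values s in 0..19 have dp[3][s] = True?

8

i\s   0   1   2   3   4   5   6   7   8   9  10  11  12  13  14  15  16  17  18  19
  0   T   F   F   F   F   F   F   F   F   F   F   F   F   F   F   F   F   F   F   F
  1   T   F   F   F   F   F   F   T   F   F   F   F   F   F   F   F   F   F   F   F
  2   T   F   F   F   T   F   F   T   F   F   F   T   F   F   F   F   F   F   F   F
  3   T   F   F   F   T   F   F   T   T   F   F   T   T   F   F   T   F   F   F   T
  4   T   F   F   F   T   F   F   T   T   T   F   T   T   T   F   T   T   T   F   T
  5   T   F   F   F   T   T   F   T   T   T   F   T   T   T   T   T   T   T   T   T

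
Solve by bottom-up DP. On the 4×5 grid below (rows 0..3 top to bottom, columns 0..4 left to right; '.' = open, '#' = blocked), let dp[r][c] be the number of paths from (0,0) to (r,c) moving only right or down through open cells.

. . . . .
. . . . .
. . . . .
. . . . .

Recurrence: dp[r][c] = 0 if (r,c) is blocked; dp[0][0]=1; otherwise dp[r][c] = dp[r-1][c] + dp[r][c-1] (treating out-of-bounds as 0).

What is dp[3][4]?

r\c   0   1   2   3   4
  0   1   1   1   1   1
  1   1   2   3   4   5
  2   1   3   6  10  15
  3   1   4  10  20  35

35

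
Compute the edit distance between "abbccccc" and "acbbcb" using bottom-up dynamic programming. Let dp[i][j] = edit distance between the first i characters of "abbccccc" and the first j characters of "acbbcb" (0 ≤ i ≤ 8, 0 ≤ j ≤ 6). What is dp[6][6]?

   ''  a  c  b  b  c  b
''  0  1  2  3  4  5  6
 a  1  0  1  2  3  4  5
 b  2  1  1  1  2  3  4
 b  3  2  2  1  1  2  3
 c  4  3  2  2  2  1  2
 c  5  4  3  3  3  2  2
 c  6  5  4  4  4  3  3
 c  7  6  5  5  5  4  4
 c  8  7  6  6  6  5  5

3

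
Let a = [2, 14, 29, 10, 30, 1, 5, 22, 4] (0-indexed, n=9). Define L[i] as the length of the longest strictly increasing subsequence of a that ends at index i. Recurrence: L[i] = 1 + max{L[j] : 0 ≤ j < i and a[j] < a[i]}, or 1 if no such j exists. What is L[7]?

3

   i    0    1    2    3    4    5    6    7    8
a[i]    2   14   29   10   30    1    5   22    4
L[i]    1    2    3    2    4    1    2    3    2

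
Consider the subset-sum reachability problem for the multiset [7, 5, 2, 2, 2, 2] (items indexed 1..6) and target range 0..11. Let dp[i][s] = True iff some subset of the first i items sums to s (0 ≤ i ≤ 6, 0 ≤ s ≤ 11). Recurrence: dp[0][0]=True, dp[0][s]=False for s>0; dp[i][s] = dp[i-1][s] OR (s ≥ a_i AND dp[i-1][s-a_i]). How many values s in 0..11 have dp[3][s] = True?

i\s   0   1   2   3   4   5   6   7   8   9  10  11
  0   T   F   F   F   F   F   F   F   F   F   F   F
  1   T   F   F   F   F   F   F   T   F   F   F   F
  2   T   F   F   F   F   T   F   T   F   F   F   F
  3   T   F   T   F   F   T   F   T   F   T   F   F
  4   T   F   T   F   T   T   F   T   F   T   F   T
  5   T   F   T   F   T   T   T   T   F   T   F   T
  6   T   F   T   F   T   T   T   T   T   T   F   T

5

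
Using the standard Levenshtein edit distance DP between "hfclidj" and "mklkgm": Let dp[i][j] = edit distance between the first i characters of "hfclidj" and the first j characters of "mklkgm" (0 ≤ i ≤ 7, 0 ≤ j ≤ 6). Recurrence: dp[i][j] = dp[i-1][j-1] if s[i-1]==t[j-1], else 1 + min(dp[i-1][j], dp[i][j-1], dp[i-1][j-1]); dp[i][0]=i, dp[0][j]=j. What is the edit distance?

   ''  m  k  l  k  g  m
''  0  1  2  3  4  5  6
 h  1  1  2  3  4  5  6
 f  2  2  2  3  4  5  6
 c  3  3  3  3  4  5  6
 l  4  4  4  3  4  5  6
 i  5  5  5  4  4  5  6
 d  6  6  6  5  5  5  6
 j  7  7  7  6  6  6  6

6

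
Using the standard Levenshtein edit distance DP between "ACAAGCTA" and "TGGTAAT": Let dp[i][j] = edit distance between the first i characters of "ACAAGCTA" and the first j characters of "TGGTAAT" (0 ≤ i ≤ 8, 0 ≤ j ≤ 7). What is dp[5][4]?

5

   ''  T  G  G  T  A  A  T
''  0  1  2  3  4  5  6  7
 A  1  1  2  3  4  4  5  6
 C  2  2  2  3  4  5  5  6
 A  3  3  3  3  4  4  5  6
 A  4  4  4  4  4  4  4  5
 G  5  5  4  4  5  5  5  5
 C  6  6  5  5  5  6  6  6
 T  7  6  6  6  5  6  7  6
 A  8  7  7  7  6  5  6  7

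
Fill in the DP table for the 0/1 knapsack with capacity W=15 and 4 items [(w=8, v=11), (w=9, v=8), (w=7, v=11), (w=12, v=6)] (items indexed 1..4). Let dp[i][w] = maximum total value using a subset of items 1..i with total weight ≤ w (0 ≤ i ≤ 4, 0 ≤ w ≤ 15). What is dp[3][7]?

11

i\w   0   1   2   3   4   5   6   7   8   9  10  11  12  13  14  15
  0   0   0   0   0   0   0   0   0   0   0   0   0   0   0   0   0
  1   0   0   0   0   0   0   0   0  11  11  11  11  11  11  11  11
  2   0   0   0   0   0   0   0   0  11  11  11  11  11  11  11  11
  3   0   0   0   0   0   0   0  11  11  11  11  11  11  11  11  22
  4   0   0   0   0   0   0   0  11  11  11  11  11  11  11  11  22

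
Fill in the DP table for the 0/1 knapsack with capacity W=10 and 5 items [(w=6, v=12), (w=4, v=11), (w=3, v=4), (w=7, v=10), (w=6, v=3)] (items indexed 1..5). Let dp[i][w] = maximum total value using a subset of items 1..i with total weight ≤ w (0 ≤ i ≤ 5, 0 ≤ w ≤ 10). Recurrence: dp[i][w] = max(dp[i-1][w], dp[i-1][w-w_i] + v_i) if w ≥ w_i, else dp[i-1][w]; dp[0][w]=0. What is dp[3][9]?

16

i\w   0   1   2   3   4   5   6   7   8   9  10
  0   0   0   0   0   0   0   0   0   0   0   0
  1   0   0   0   0   0   0  12  12  12  12  12
  2   0   0   0   0  11  11  12  12  12  12  23
  3   0   0   0   4  11  11  12  15  15  16  23
  4   0   0   0   4  11  11  12  15  15  16  23
  5   0   0   0   4  11  11  12  15  15  16  23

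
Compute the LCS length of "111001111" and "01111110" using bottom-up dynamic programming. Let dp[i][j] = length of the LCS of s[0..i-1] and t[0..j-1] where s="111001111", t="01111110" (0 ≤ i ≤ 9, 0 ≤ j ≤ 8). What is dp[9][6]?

   ''  0  1  1  1  1  1  1  0
''  0  0  0  0  0  0  0  0  0
 1  0  0  1  1  1  1  1  1  1
 1  0  0  1  2  2  2  2  2  2
 1  0  0  1  2  3  3  3  3  3
 0  0  1  1  2  3  3  3  3  4
 0  0  1  1  2  3  3  3  3  4
 1  0  1  2  2  3  4  4  4  4
 1  0  1  2  3  3  4  5  5  5
 1  0  1  2  3  4  4  5  6  6
 1  0  1  2  3  4  5  5  6  6

5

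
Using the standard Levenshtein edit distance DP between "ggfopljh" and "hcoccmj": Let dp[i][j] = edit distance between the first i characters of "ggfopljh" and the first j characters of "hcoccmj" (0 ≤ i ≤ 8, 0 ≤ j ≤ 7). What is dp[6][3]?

5

   ''  h  c  o  c  c  m  j
''  0  1  2  3  4  5  6  7
 g  1  1  2  3  4  5  6  7
 g  2  2  2  3  4  5  6  7
 f  3  3  3  3  4  5  6  7
 o  4  4  4  3  4  5  6  7
 p  5  5  5  4  4  5  6  7
 l  6  6  6  5  5  5  6  7
 j  7  7  7  6  6  6  6  6
 h  8  7  8  7  7  7  7  7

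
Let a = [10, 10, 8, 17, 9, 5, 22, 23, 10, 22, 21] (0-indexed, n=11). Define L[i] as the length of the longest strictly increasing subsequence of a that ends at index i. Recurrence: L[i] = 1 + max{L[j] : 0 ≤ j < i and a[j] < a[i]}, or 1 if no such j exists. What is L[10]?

4

   i    0    1    2    3    4    5    6    7    8    9   10
a[i]   10   10    8   17    9    5   22   23   10   22   21
L[i]    1    1    1    2    2    1    3    4    3    4    4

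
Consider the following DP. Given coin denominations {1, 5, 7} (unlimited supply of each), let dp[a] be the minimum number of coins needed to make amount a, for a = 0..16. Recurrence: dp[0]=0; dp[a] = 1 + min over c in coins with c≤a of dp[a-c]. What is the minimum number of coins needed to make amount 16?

 a  0  1  2  3  4  5  6  7  8  9 10 11 12 13 14 15 16
dp  0  1  2  3  4  1  2  1  2  3  2  3  2  3  2  3  4

4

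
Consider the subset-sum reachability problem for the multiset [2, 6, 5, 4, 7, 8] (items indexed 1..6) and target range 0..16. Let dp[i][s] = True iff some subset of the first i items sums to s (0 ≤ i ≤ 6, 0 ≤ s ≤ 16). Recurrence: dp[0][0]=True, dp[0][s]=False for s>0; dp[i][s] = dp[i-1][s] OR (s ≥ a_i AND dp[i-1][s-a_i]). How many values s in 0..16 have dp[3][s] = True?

8

i\s   0   1   2   3   4   5   6   7   8   9  10  11  12  13  14  15  16
  0   T   F   F   F   F   F   F   F   F   F   F   F   F   F   F   F   F
  1   T   F   T   F   F   F   F   F   F   F   F   F   F   F   F   F   F
  2   T   F   T   F   F   F   T   F   T   F   F   F   F   F   F   F   F
  3   T   F   T   F   F   T   T   T   T   F   F   T   F   T   F   F   F
  4   T   F   T   F   T   T   T   T   T   T   T   T   T   T   F   T   F
  5   T   F   T   F   T   T   T   T   T   T   T   T   T   T   T   T   T
  6   T   F   T   F   T   T   T   T   T   T   T   T   T   T   T   T   T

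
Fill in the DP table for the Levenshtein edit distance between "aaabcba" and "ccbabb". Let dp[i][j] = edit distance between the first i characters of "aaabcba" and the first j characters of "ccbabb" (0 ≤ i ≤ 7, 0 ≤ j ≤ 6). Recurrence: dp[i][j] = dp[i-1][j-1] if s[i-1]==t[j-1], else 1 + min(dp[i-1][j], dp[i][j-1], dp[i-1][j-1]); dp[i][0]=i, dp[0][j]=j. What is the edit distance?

5

   ''  c  c  b  a  b  b
''  0  1  2  3  4  5  6
 a  1  1  2  3  3  4  5
 a  2  2  2  3  3  4  5
 a  3  3  3  3  3  4  5
 b  4  4  4  3  4  3  4
 c  5  4  4  4  4  4  4
 b  6  5  5  4  5  4  4
 a  7  6  6  5  4  5  5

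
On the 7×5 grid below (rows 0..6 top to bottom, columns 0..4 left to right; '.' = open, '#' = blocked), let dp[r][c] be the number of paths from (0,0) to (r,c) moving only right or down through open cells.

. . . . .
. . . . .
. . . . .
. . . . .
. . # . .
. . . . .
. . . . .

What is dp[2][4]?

r\c   0   1   2   3   4
  0   1   1   1   1   1
  1   1   2   3   4   5
  2   1   3   6  10  15
  3   1   4  10  20  35
  4   1   5   0  20  55
  5   1   6   6  26  81
  6   1   7  13  39 120

15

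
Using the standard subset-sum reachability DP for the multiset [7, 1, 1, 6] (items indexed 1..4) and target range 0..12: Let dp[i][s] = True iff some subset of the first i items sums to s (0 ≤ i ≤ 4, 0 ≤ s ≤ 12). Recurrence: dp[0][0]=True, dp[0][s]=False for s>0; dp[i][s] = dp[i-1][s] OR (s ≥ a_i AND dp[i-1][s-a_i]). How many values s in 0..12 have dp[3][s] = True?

i\s   0   1   2   3   4   5   6   7   8   9  10  11  12
  0   T   F   F   F   F   F   F   F   F   F   F   F   F
  1   T   F   F   F   F   F   F   T   F   F   F   F   F
  2   T   T   F   F   F   F   F   T   T   F   F   F   F
  3   T   T   T   F   F   F   F   T   T   T   F   F   F
  4   T   T   T   F   F   F   T   T   T   T   F   F   F

6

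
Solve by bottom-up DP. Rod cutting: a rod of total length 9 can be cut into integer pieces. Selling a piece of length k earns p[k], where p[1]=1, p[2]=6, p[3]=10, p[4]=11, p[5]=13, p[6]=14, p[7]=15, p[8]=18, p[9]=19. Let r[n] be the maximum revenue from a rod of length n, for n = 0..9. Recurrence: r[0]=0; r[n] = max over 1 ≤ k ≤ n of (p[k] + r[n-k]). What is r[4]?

12

   n    0    1    2    3    4    5    6    7    8    9
r[n]    0    1    6   10   12   16   20   22   26   30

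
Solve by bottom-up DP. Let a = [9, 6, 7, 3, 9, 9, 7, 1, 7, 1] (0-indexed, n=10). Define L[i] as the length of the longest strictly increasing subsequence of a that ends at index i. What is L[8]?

   i    0    1    2    3    4    5    6    7    8    9
a[i]    9    6    7    3    9    9    7    1    7    1
L[i]    1    1    2    1    3    3    2    1    2    1

2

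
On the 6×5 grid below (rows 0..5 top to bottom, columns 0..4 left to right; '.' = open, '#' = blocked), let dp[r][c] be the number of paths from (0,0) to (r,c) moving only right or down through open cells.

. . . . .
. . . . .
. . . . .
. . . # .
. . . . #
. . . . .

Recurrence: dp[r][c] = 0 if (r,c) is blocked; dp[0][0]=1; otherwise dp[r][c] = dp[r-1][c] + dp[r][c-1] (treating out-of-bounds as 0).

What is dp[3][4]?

15

r\c   0   1   2   3   4
  0   1   1   1   1   1
  1   1   2   3   4   5
  2   1   3   6  10  15
  3   1   4  10   0  15
  4   1   5  15  15   0
  5   1   6  21  36  36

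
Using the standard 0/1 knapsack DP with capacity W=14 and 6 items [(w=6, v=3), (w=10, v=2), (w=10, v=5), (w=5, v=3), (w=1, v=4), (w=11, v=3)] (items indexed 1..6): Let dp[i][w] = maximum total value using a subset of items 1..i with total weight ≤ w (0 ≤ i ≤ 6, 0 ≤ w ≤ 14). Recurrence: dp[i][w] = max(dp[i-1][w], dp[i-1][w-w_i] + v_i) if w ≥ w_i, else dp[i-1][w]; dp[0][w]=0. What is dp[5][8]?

7

i\w   0   1   2   3   4   5   6   7   8   9  10  11  12  13  14
  0   0   0   0   0   0   0   0   0   0   0   0   0   0   0   0
  1   0   0   0   0   0   0   3   3   3   3   3   3   3   3   3
  2   0   0   0   0   0   0   3   3   3   3   3   3   3   3   3
  3   0   0   0   0   0   0   3   3   3   3   5   5   5   5   5
  4   0   0   0   0   0   3   3   3   3   3   5   6   6   6   6
  5   0   4   4   4   4   4   7   7   7   7   7   9  10  10  10
  6   0   4   4   4   4   4   7   7   7   7   7   9  10  10  10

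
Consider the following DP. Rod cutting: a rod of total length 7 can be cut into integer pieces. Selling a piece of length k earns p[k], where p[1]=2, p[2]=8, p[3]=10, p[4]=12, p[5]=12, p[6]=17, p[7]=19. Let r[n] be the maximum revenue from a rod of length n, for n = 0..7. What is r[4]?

16

   n    0    1    2    3    4    5    6    7
r[n]    0    2    8   10   16   18   24   26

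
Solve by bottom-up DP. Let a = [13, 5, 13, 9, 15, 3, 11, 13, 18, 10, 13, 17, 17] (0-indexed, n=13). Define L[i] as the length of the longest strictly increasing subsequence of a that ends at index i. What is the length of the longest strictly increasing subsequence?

   i    0    1    2    3    4    5    6    7    8    9   10   11   12
a[i]   13    5   13    9   15    3   11   13   18   10   13   17   17
L[i]    1    1    2    2    3    1    3    4    5    3    4    5    5

5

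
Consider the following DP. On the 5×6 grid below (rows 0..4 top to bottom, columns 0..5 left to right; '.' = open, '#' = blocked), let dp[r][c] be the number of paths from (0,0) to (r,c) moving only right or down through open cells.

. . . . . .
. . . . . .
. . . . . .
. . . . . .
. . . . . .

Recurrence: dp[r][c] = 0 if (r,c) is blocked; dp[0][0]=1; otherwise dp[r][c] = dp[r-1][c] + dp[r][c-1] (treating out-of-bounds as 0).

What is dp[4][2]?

15

r\c   0   1   2   3   4   5
  0   1   1   1   1   1   1
  1   1   2   3   4   5   6
  2   1   3   6  10  15  21
  3   1   4  10  20  35  56
  4   1   5  15  35  70 126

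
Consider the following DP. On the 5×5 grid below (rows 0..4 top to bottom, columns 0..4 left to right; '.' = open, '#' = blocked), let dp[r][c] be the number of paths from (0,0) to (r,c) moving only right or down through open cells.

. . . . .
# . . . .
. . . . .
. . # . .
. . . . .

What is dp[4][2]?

r\c   0   1   2   3   4
  0   1   1   1   1   1
  1   0   1   2   3   4
  2   0   1   3   6  10
  3   0   1   0   6  16
  4   0   1   1   7  23

1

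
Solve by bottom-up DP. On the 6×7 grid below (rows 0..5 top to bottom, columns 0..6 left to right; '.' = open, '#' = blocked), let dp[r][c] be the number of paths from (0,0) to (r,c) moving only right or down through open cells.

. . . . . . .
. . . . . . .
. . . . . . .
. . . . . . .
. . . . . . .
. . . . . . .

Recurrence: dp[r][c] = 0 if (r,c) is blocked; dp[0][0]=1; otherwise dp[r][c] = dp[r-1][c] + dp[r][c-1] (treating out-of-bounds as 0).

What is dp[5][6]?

462

r\c   0   1   2   3   4   5   6
  0   1   1   1   1   1   1   1
  1   1   2   3   4   5   6   7
  2   1   3   6  10  15  21  28
  3   1   4  10  20  35  56  84
  4   1   5  15  35  70 126 210
  5   1   6  21  56 126 252 462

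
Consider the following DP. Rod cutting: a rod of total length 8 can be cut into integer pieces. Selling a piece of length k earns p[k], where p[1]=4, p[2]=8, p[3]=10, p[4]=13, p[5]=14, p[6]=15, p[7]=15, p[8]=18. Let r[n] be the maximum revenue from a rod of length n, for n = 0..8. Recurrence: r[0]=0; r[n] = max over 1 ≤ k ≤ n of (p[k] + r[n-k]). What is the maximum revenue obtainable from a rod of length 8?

32

   n    0    1    2    3    4    5    6    7    8
r[n]    0    4    8   12   16   20   24   28   32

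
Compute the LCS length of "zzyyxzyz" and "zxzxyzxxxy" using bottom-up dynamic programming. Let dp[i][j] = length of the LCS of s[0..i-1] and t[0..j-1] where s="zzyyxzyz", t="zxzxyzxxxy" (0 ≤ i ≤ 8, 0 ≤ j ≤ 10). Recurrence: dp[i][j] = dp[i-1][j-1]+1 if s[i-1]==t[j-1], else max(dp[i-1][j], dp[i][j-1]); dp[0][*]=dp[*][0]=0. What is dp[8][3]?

3

   ''  z  x  z  x  y  z  x  x  x  y
''  0  0  0  0  0  0  0  0  0  0  0
 z  0  1  1  1  1  1  1  1  1  1  1
 z  0  1  1  2  2  2  2  2  2  2  2
 y  0  1  1  2  2  3  3  3  3  3  3
 y  0  1  1  2  2  3  3  3  3  3  4
 x  0  1  2  2  3  3  3  4  4  4  4
 z  0  1  2  3  3  3  4  4  4  4  4
 y  0  1  2  3  3  4  4  4  4  4  5
 z  0  1  2  3  3  4  5  5  5  5  5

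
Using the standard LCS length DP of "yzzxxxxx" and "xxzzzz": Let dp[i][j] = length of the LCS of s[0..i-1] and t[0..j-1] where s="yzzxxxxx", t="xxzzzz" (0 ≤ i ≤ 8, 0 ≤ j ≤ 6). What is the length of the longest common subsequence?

2

   ''  x  x  z  z  z  z
''  0  0  0  0  0  0  0
 y  0  0  0  0  0  0  0
 z  0  0  0  1  1  1  1
 z  0  0  0  1  2  2  2
 x  0  1  1  1  2  2  2
 x  0  1  2  2  2  2  2
 x  0  1  2  2  2  2  2
 x  0  1  2  2  2  2  2
 x  0  1  2  2  2  2  2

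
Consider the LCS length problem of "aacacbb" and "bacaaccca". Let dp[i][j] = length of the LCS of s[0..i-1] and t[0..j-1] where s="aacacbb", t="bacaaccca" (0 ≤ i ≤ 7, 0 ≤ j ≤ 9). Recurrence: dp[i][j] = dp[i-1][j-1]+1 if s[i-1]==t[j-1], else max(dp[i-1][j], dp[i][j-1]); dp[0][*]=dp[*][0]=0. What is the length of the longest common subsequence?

   ''  b  a  c  a  a  c  c  c  a
''  0  0  0  0  0  0  0  0  0  0
 a  0  0  1  1  1  1  1  1  1  1
 a  0  0  1  1  2  2  2  2  2  2
 c  0  0  1  2  2  2  3  3  3  3
 a  0  0  1  2  3  3  3  3  3  4
 c  0  0  1  2  3  3  4  4  4  4
 b  0  1  1  2  3  3  4  4  4  4
 b  0  1  1  2  3  3  4  4  4  4

4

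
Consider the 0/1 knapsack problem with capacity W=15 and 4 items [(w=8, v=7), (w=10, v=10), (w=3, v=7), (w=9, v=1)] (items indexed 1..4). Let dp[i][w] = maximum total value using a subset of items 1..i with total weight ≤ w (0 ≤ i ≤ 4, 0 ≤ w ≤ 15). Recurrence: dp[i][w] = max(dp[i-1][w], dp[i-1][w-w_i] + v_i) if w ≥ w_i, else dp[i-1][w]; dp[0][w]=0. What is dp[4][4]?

7

i\w   0   1   2   3   4   5   6   7   8   9  10  11  12  13  14  15
  0   0   0   0   0   0   0   0   0   0   0   0   0   0   0   0   0
  1   0   0   0   0   0   0   0   0   7   7   7   7   7   7   7   7
  2   0   0   0   0   0   0   0   0   7   7  10  10  10  10  10  10
  3   0   0   0   7   7   7   7   7   7   7  10  14  14  17  17  17
  4   0   0   0   7   7   7   7   7   7   7  10  14  14  17  17  17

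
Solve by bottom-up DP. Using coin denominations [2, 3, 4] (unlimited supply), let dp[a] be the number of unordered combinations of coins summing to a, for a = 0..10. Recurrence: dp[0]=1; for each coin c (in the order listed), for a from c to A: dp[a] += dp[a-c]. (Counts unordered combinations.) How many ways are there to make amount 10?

5

after  coin     0     1     2     3     4     5     6     7     8     9    10
          2     1     0     1     0     1     0     1     0     1     0     1
          3     1     0     1     1     1     1     2     1     2     2     2
          4     1     0     1     1     2     1     3     2     4     3     5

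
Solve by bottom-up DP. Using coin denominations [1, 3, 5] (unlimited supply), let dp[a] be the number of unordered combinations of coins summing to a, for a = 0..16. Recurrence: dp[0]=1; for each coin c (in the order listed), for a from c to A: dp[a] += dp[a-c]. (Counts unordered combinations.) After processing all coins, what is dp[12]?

9

after  coin     0     1     2     3     4     5     6     7     8     9    10    11    12    13    14    15    16
          1     1     1     1     1     1     1     1     1     1     1     1     1     1     1     1     1     1
          3     1     1     1     2     2     2     3     3     3     4     4     4     5     5     5     6     6
          5     1     1     1     2     2     3     4     4     5     6     7     8     9    10    11    13    14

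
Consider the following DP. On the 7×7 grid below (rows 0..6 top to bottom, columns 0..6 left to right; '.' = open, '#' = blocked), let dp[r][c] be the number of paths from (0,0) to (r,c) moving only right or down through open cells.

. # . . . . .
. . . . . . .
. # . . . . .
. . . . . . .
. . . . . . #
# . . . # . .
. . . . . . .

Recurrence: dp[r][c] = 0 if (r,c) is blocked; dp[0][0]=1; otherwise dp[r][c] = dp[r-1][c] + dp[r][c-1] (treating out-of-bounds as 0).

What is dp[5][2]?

6

r\c   0   1   2   3   4   5   6
  0   1   0   0   0   0   0   0
  1   1   1   1   1   1   1   1
  2   1   0   1   2   3   4   5
  3   1   1   2   4   7  11  16
  4   1   2   4   8  15  26   0
  5   0   2   6  14   0  26  26
  6   0   2   8  22  22  48  74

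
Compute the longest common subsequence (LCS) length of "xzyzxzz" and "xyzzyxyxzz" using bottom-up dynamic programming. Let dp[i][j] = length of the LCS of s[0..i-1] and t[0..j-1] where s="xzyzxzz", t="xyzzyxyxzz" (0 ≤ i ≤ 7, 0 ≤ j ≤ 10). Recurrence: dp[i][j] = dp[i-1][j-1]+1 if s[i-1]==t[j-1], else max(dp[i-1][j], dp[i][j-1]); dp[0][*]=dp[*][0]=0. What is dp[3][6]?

3

   ''  x  y  z  z  y  x  y  x  z  z
''  0  0  0  0  0  0  0  0  0  0  0
 x  0  1  1  1  1  1  1  1  1  1  1
 z  0  1  1  2  2  2  2  2  2  2  2
 y  0  1  2  2  2  3  3  3  3  3  3
 z  0  1  2  3  3  3  3  3  3  4  4
 x  0  1  2  3  3  3  4  4  4  4  4
 z  0  1  2  3  4  4  4  4  4  5  5
 z  0  1  2  3  4  4  4  4  4  5  6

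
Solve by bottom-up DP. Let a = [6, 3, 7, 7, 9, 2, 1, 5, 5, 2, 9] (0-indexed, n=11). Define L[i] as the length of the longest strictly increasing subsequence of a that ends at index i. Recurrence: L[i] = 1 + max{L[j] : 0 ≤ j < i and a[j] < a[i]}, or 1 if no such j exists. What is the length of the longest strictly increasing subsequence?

3

   i    0    1    2    3    4    5    6    7    8    9   10
a[i]    6    3    7    7    9    2    1    5    5    2    9
L[i]    1    1    2    2    3    1    1    2    2    2    3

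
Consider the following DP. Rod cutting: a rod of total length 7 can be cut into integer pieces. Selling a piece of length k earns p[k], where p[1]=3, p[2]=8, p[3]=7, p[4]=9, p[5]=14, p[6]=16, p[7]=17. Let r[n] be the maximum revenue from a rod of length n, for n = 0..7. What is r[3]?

11

   n    0    1    2    3    4    5    6    7
r[n]    0    3    8   11   16   19   24   27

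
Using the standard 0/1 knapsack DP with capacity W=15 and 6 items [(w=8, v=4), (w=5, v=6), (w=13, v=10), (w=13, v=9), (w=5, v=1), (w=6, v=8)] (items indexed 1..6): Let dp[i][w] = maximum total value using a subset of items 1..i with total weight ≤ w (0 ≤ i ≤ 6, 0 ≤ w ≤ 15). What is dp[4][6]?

i\w   0   1   2   3   4   5   6   7   8   9  10  11  12  13  14  15
  0   0   0   0   0   0   0   0   0   0   0   0   0   0   0   0   0
  1   0   0   0   0   0   0   0   0   4   4   4   4   4   4   4   4
  2   0   0   0   0   0   6   6   6   6   6   6   6   6  10  10  10
  3   0   0   0   0   0   6   6   6   6   6   6   6   6  10  10  10
  4   0   0   0   0   0   6   6   6   6   6   6   6   6  10  10  10
  5   0   0   0   0   0   6   6   6   6   6   7   7   7  10  10  10
  6   0   0   0   0   0   6   8   8   8   8   8  14  14  14  14  14

6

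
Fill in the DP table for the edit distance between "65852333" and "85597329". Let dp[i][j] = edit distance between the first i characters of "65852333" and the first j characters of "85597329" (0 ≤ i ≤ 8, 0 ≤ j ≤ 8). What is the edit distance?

6

   ''  8  5  5  9  7  3  2  9
''  0  1  2  3  4  5  6  7  8
 6  1  1  2  3  4  5  6  7  8
 5  2  2  1  2  3  4  5  6  7
 8  3  2  2  2  3  4  5  6  7
 5  4  3  2  2  3  4  5  6  7
 2  5  4  3  3  3  4  5  5  6
 3  6  5  4  4  4  4  4  5  6
 3  7  6  5  5  5  5  4  5  6
 3  8  7  6  6  6  6  5  5  6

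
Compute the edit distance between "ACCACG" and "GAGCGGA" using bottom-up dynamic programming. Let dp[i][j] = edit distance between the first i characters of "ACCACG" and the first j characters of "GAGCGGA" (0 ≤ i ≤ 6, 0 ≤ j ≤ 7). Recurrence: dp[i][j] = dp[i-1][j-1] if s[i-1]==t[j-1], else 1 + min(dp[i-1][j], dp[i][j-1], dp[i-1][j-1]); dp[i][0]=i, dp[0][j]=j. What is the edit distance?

   ''  G  A  G  C  G  G  A
''  0  1  2  3  4  5  6  7
 A  1  1  1  2  3  4  5  6
 C  2  2  2  2  2  3  4  5
 C  3  3  3  3  2  3  4  5
 A  4  4  3  4  3  3  4  4
 C  5  5  4  4  4  4  4  5
 G  6  5  5  4  5  4  4  5

5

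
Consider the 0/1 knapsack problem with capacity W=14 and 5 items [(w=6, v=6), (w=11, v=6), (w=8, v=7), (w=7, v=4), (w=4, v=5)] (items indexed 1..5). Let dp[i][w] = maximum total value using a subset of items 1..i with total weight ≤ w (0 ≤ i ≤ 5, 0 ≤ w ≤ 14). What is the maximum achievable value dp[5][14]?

13

i\w   0   1   2   3   4   5   6   7   8   9  10  11  12  13  14
  0   0   0   0   0   0   0   0   0   0   0   0   0   0   0   0
  1   0   0   0   0   0   0   6   6   6   6   6   6   6   6   6
  2   0   0   0   0   0   0   6   6   6   6   6   6   6   6   6
  3   0   0   0   0   0   0   6   6   7   7   7   7   7   7  13
  4   0   0   0   0   0   0   6   6   7   7   7   7   7  10  13
  5   0   0   0   0   5   5   6   6   7   7  11  11  12  12  13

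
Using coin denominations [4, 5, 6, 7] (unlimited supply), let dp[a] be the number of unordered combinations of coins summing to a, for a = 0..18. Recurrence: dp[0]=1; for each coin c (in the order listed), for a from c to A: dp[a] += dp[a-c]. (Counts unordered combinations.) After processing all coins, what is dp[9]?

1

after  coin     0     1     2     3     4     5     6     7     8     9    10    11    12    13    14    15    16    17    18
          4     1     0     0     0     1     0     0     0     1     0     0     0     1     0     0     0     1     0     0
          5     1     0     0     0     1     1     0     0     1     1     1     0     1     1     1     1     1     1     1
          6     1     0     0     0     1     1     1     0     1     1     2     1     2     1     2     2     3     2     3
          7     1     0     0     0     1     1     1     1     1     1     2     2     3     2     3     3     4     4     5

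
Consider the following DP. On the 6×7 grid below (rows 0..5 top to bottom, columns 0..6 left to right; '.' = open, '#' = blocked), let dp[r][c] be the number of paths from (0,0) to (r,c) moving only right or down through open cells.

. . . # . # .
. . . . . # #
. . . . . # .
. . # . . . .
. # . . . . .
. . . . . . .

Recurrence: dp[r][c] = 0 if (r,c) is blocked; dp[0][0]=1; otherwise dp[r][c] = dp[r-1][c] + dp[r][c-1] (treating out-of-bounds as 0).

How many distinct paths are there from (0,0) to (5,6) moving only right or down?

163

r\c   0   1   2   3   4   5   6
  0   1   1   1   0   0   0   0
  1   1   2   3   3   3   0   0
  2   1   3   6   9  12   0   0
  3   1   4   0   9  21  21  21
  4   1   0   0   9  30  51  72
  5   1   1   1  10  40  91 163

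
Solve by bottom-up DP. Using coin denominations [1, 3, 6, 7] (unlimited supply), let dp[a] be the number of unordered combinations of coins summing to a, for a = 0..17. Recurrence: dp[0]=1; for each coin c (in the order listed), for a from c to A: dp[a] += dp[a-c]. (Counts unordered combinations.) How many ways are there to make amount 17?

20

after  coin     0     1     2     3     4     5     6     7     8     9    10    11    12    13    14    15    16    17
          1     1     1     1     1     1     1     1     1     1     1     1     1     1     1     1     1     1     1
          3     1     1     1     2     2     2     3     3     3     4     4     4     5     5     5     6     6     6
          6     1     1     1     2     2     2     4     4     4     6     6     6     9     9     9    12    12    12
          7     1     1     1     2     2     2     4     5     5     7     8     8    11    13    14    17    19    20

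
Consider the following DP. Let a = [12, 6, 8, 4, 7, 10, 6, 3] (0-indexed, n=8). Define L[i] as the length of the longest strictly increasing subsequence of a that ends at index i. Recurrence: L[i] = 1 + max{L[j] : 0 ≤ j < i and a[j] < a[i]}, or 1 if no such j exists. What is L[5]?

   i    0    1    2    3    4    5    6    7
a[i]   12    6    8    4    7   10    6    3
L[i]    1    1    2    1    2    3    2    1

3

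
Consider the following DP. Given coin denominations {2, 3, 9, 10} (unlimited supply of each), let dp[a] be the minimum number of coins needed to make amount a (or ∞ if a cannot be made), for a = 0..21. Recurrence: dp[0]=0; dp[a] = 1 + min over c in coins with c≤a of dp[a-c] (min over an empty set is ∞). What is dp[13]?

2

 a  0  1  2  3  4  5  6  7  8  9 10 11 12 13 14 15 16 17 18 19 20 21
dp  0  -  1  1  2  2  2  3  3  1  1  2  2  2  3  3  3  4  2  2  2  3
(- denotes ∞ / unreachable)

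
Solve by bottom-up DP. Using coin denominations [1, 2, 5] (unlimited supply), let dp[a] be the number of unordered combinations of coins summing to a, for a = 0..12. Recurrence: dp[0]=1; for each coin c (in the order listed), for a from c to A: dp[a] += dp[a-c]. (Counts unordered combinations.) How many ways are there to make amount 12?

after  coin     0     1     2     3     4     5     6     7     8     9    10    11    12
          1     1     1     1     1     1     1     1     1     1     1     1     1     1
          2     1     1     2     2     3     3     4     4     5     5     6     6     7
          5     1     1     2     2     3     4     5     6     7     8    10    11    13

13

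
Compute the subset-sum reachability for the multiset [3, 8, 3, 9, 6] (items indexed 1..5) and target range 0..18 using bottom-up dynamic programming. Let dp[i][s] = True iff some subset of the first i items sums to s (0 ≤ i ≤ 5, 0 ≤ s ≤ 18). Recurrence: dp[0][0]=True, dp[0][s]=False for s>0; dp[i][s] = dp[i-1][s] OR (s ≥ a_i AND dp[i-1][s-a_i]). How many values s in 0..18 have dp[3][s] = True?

6

i\s   0   1   2   3   4   5   6   7   8   9  10  11  12  13  14  15  16  17  18
  0   T   F   F   F   F   F   F   F   F   F   F   F   F   F   F   F   F   F   F
  1   T   F   F   T   F   F   F   F   F   F   F   F   F   F   F   F   F   F   F
  2   T   F   F   T   F   F   F   F   T   F   F   T   F   F   F   F   F   F   F
  3   T   F   F   T   F   F   T   F   T   F   F   T   F   F   T   F   F   F   F
  4   T   F   F   T   F   F   T   F   T   T   F   T   T   F   T   T   F   T   F
  5   T   F   F   T   F   F   T   F   T   T   F   T   T   F   T   T   F   T   T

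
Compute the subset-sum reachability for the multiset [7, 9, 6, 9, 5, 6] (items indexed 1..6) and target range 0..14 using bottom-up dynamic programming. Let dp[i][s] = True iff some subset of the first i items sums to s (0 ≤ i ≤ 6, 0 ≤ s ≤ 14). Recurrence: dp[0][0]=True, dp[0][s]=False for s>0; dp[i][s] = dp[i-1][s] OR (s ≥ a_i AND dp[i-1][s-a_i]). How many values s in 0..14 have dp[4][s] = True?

5

i\s   0   1   2   3   4   5   6   7   8   9  10  11  12  13  14
  0   T   F   F   F   F   F   F   F   F   F   F   F   F   F   F
  1   T   F   F   F   F   F   F   T   F   F   F   F   F   F   F
  2   T   F   F   F   F   F   F   T   F   T   F   F   F   F   F
  3   T   F   F   F   F   F   T   T   F   T   F   F   F   T   F
  4   T   F   F   F   F   F   T   T   F   T   F   F   F   T   F
  5   T   F   F   F   F   T   T   T   F   T   F   T   T   T   T
  6   T   F   F   F   F   T   T   T   F   T   F   T   T   T   T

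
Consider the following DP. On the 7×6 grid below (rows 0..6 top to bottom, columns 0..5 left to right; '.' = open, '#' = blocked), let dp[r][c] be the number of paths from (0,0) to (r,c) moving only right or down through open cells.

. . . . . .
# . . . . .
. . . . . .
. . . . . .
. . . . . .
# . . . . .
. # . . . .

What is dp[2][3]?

r\c   0   1   2   3   4   5
  0   1   1   1   1   1   1
  1   0   1   2   3   4   5
  2   0   1   3   6  10  15
  3   0   1   4  10  20  35
  4   0   1   5  15  35  70
  5   0   1   6  21  56 126
  6   0   0   6  27  83 209

6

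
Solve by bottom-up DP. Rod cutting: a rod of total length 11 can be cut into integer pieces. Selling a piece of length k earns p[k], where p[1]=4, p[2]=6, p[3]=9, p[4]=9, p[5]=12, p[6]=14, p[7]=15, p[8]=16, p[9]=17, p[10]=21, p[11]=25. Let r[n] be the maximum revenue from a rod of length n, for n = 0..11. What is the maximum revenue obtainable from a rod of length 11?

44

   n    0    1    2    3    4    5    6    7    8    9   10   11
r[n]    0    4    8   12   16   20   24   28   32   36   40   44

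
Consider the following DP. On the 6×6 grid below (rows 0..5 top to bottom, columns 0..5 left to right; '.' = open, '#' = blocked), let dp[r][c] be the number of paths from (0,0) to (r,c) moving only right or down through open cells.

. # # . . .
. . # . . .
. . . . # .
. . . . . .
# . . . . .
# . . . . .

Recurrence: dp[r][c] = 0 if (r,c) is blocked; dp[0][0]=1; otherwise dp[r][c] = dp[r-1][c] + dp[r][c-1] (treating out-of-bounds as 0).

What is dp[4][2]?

r\c   0   1   2   3   4   5
  0   1   0   0   0   0   0
  1   1   1   0   0   0   0
  2   1   2   2   2   0   0
  3   1   3   5   7   7   7
  4   0   3   8  15  22  29
  5   0   3  11  26  48  77

8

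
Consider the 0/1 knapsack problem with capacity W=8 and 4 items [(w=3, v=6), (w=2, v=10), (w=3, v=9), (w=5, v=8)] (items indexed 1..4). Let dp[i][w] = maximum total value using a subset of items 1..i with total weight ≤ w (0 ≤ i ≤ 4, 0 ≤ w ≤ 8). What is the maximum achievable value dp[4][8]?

i\w   0   1   2   3   4   5   6   7   8
  0   0   0   0   0   0   0   0   0   0
  1   0   0   0   6   6   6   6   6   6
  2   0   0  10  10  10  16  16  16  16
  3   0   0  10  10  10  19  19  19  25
  4   0   0  10  10  10  19  19  19  25

25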